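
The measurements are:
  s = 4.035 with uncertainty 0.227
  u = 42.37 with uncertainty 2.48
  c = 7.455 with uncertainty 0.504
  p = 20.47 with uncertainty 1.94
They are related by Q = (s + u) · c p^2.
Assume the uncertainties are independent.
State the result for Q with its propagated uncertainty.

145000 ± 30200

Let w = s + u = 46.41. δw = √(δs² + δu²) = √(0.0515 + 6.15) = 2.49, so δw/w = 0.0537.
Q is then a monomial in w, c, p:
δQ/Q = √((δw/w)² + (1·δc/c)² + (2·δp/p)²) = √(0.00288 + 0.00457 + 0.0359) = 0.208
Q = 145000, so δQ = 0.208 × 145000 = 30200.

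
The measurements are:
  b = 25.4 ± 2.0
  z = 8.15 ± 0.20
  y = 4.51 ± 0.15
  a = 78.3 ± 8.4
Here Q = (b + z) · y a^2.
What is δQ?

2.09e+05

Let u = b + z = 33.5. δu = √(δb² + δz²) = √(4.00 + 0.0400) = 2.01, so δu/u = 0.0599.
Q is then a monomial in u, y, a:
δQ/Q = √((δu/u)² + (1·δy/y)² + (2·δa/a)²) = √(0.00359 + 0.00111 + 0.0460) = 0.225
Q = 9.28e+05, so δQ = 0.225 × 9.28e+05 = 2.09e+05.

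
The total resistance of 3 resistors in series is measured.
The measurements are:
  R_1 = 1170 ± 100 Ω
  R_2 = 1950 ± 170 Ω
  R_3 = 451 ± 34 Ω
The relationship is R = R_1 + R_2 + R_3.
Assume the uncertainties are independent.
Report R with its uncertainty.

Sums and differences: (δR)² = Σ (cᵢ δxᵢ)².
  (δR_1)² = 10000;  (δR_2)² = 28900;  (δR_3)² = 1160
δR = √(40100) = 200 Ω
R = 3570 Ω.

3570 ± 200 Ω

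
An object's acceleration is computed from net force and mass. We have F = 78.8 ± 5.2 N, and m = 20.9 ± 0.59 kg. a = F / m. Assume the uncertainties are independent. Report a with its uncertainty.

3.77 ± 0.271 m/s^2

Relative error in a monomial: (δa/a)² = Σ (nᵢ · δxᵢ/xᵢ)².
  (1·δF/F)² = (1×0.0660)² = 0.00435;  (-1·δm/m)² = (-1×0.0282)² = 0.000797
δa/a = √(0.00515) = 0.0718
a = 3.77 m/s^2, so δa = 0.0718 × 3.77 = 0.271 m/s^2.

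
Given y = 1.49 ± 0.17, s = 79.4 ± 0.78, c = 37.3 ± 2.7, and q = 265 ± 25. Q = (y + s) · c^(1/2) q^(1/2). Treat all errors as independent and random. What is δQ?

485

Let u = y + s = 80.9. δu = √(δy² + δs²) = √(0.0289 + 0.608) = 0.798, so δu/u = 0.00987.
Q is then a monomial in u, c, q:
δQ/Q = √((δu/u)² + (½·δc/c)² + (½·δq/q)²) = √(9.74e-05 + 0.00131 + 0.00222) = 0.0603
Q = 8040, so δQ = 0.0603 × 8040 = 485.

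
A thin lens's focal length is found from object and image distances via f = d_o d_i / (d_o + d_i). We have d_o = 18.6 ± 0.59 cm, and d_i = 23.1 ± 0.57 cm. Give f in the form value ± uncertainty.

∂f/∂d_o = (d_i/(d_o+d_i))² = 0.307;  ∂f/∂d_i = (d_o/(d_o+d_i))² = 0.199
δf = √((∂f/∂d_o · δd_o)² + (∂f/∂d_i · δd_i)²) = √(0.0328 + 0.0129) = 0.214 cm
f = 10.3 cm.

10.3 ± 0.214 cm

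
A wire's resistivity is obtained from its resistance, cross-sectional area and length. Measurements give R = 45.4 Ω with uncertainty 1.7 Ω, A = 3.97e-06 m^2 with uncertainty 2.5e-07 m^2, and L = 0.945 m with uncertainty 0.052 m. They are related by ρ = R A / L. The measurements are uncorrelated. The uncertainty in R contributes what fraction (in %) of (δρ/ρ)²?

(δρ/ρ)² = (1·δR/R)² + (1·δA/A)² + (-1·δL/L)²
  R term: (1×0.0374)² = 0.00140
  A term: (1×0.0630)² = 0.00397
  L term: (-1×0.0550)² = 0.00303
Total = 0.00840. Share from R = 0.00140/0.00840 = 0.167.

16.7%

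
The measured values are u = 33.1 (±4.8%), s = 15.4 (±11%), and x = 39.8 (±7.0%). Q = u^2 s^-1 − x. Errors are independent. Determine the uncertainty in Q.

Let p = u^2·s^-1 = 71.1. δp/p = √((2·δu/u)² + (-1·δs/s)²) = √(0.00922 + 0.0121) = 0.146, so δp = 10.4.
Q = p − x: δQ = √(δp² + δx²) = √(108 + 7.76) = 10.8

10.8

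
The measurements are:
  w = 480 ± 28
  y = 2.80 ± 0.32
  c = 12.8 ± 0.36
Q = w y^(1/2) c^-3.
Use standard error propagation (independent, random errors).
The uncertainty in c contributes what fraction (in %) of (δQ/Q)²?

(δQ/Q)² = (1·δw/w)² + (½·δy/y)² + (-3·δc/c)²
  w term: (1×0.0583)² = 0.00340
  y term: (0.5×0.114)² = 0.00327
  c term: (-3×0.0281)² = 0.00712
Total = 0.0138. Share from c = 0.00712/0.0138 = 0.516.

51.6%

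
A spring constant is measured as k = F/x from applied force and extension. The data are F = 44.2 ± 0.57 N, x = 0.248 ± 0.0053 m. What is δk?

Products/powers → add relative errors in quadrature, weighted by exponent:
  (1·δF/F)² = (1×0.0129)² = 0.000166;  (-1·δx/x)² = (-1×0.0214)² = 0.000457
δk/k = √(0.000623) = 0.0250
k = 178 N/m, so δk = 0.0250 × 178 = 4.45 N/m.

4.45 N/m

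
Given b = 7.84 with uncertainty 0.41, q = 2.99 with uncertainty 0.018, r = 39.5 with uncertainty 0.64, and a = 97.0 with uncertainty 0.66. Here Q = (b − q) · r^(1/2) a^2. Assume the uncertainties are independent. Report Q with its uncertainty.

(2.87 ± 0.247) × 10^5

Let u = b − q = 4.85. δu = √(δb² + δq²) = √(0.168 + 0.000324) = 0.410, so δu/u = 0.0846.
Q is then a monomial in u, r, a:
δQ/Q = √((δu/u)² + (½·δr/r)² + (2·δa/a)²) = √(0.00716 + 6.56e-05 + 0.000185) = 0.0861
Q = 2.87e+05, so δQ = 0.0861 × 2.87e+05 = 24700.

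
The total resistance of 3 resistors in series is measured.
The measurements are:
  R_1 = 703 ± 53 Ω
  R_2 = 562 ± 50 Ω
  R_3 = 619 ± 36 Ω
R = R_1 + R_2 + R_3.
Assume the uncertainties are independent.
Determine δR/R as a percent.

Sums and differences: (δR)² = Σ (cᵢ δxᵢ)².
  (δR_1)² = 2810;  (δR_2)² = 2500;  (δR_3)² = 1300
δR = √(6600) = 81.3 Ω
R = 1880 Ω, so δR/R = 81.3/1880 = 0.0431.

4.31%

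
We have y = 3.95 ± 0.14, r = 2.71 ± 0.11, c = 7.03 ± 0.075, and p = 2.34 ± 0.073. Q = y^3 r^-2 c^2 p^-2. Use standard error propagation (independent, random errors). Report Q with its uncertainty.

Since Q is a product/quotient, work with relative uncertainties:
  (3·δy/y)² = (3×0.0354)² = 0.0113;  (-2·δr/r)² = (-2×0.0406)² = 0.00659;  (2·δc/c)² = (2×0.0107)² = 0.000455;  (-2·δp/p)² = (-2×0.0312)² = 0.00389
δQ/Q = √(0.0222) = 0.149
Q = 75.7, so δQ = 0.149 × 75.7 = 11.3.

75.7 ± 11.3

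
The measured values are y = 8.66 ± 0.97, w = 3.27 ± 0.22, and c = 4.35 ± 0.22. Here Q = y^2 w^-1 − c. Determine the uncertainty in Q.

5.37

Let p = y^2·w^-1 = 22.9. δp/p = √((2·δy/y)² + (-1·δw/w)²) = √(0.0502 + 0.00453) = 0.234, so δp = 5.36.
Q = p − c: δQ = √(δp² + δc²) = √(28.8 + 0.0484) = 5.37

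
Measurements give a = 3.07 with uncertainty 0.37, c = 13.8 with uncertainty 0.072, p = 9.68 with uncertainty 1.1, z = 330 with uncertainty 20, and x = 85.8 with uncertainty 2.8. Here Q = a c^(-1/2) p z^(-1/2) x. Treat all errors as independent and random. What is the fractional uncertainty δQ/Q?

For a monomial Q ∝ a, c^(-1/2), p, z^(-1/2), x, fractional errors add in quadrature:
  (1·δa/a)² = (1×0.121)² = 0.0145;  (−½·δc/c)² = (-0.5×0.00522)² = 6.81e-06;  (1·δp/p)² = (1×0.114)² = 0.0129;  (−½·δz/z)² = (-0.5×0.0606)² = 0.000918;  (1·δx/x)² = (1×0.0326)² = 0.00106
δQ/Q = √(0.0294) = 0.172

0.172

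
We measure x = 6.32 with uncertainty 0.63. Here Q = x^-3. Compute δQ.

Q is a product of powers, so relative uncertainties combine in quadrature:
  (-3·δx/x)² = (-3×0.0997)² = 0.0894
δQ/Q = √(0.0894) = 0.299
Q = 0.00396, so δQ = 0.299 × 0.00396 = 0.00118.

0.00118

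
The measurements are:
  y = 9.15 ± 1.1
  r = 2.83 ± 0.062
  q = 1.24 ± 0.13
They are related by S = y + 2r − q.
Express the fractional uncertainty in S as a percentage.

8.21%

Each term contributes (cᵢ δxᵢ)² to (δS)²:
  (δy)² = 1.21;  (2·δr)² = 0.0154;  (δq)² = 0.0169
δS = √(1.24) = 1.11
S = 13.6, so δS/S = 1.11/13.6 = 0.0821.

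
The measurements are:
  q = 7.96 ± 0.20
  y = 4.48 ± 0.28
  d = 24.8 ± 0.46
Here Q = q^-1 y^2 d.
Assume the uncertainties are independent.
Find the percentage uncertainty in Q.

12.9%

For a monomial Q ∝ q^-1, y^2, d, fractional errors add in quadrature:
  (-1·δq/q)² = (-1×0.0251)² = 0.000631;  (2·δy/y)² = (2×0.0625)² = 0.0156;  (1·δd/d)² = (1×0.0185)² = 0.000344
δQ/Q = √(0.0166) = 0.129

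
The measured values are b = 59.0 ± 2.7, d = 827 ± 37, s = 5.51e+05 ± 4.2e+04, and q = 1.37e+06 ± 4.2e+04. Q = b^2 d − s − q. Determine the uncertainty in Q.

Let p = b^2·d = 2.88e+06. δp/p = √((2·δb/b)² + (1·δd/d)²) = √(0.00838 + 0.00200) = 0.102, so δp = 2.93e+05.
Q = p − s − q: δQ = √(δp² + δs² + δq²) = √(8.6e+10 + 1.76e+09 + 1.76e+09) = 2.99e+05

2.99e+05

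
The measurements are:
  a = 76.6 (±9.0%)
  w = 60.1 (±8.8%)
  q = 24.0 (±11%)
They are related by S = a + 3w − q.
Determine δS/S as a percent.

Sums and differences: (δS)² = Σ (cᵢ δxᵢ)².
  (δa)² = 47.5;  (3·δw)² = 252;  (δq)² = 6.97
δS = √(306) = 17.5
S = 233, so δS/S = 17.5/233 = 0.0751.

7.51%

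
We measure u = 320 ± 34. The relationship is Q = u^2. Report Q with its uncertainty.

(1.02 ± 0.218) × 10^5

Q is a product of powers, so relative uncertainties combine in quadrature:
  (2·δu/u)² = (2×0.106)² = 0.0452
δQ/Q = √(0.0452) = 0.212
Q = 1.02e+05, so δQ = 0.212 × 1.02e+05 = 21800.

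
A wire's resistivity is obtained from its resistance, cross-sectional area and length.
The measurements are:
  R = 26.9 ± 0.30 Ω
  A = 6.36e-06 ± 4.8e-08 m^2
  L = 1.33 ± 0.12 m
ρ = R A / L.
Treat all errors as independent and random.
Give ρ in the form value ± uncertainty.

For a monomial ρ ∝ R, A, L^-1, fractional errors add in quadrature:
  (1·δR/R)² = (1×0.0112)² = 0.000124;  (1·δA/A)² = (1×0.00755)² = 5.7e-05;  (-1·δL/L)² = (-1×0.0902)² = 0.00814
δρ/ρ = √(0.00832) = 0.0912
ρ = 0.000129 Ω·m, so δρ = 0.0912 × 0.000129 = 1.17e-05 Ω·m.

(1.29 ± 0.117) × 10^-4 Ω·m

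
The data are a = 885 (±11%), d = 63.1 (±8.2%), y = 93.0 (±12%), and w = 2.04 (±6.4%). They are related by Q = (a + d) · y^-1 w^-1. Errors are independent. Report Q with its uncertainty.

Let u = a + d = 948. δu = √(δa² + δd²) = √(9480 + 26.8) = 97.5, so δu/u = 0.103.
Q is then a monomial in u, y, w:
δQ/Q = √((δu/u)² + (-1·δy/y)² + (-1·δw/w)²) = √(0.0106 + 0.0144 + 0.00410) = 0.170
Q = 5.00, so δQ = 0.170 × 5.00 = 0.852.

5.00 ± 0.852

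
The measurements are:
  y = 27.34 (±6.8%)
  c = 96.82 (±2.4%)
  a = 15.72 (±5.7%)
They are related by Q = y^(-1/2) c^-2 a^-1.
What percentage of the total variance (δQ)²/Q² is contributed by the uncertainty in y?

17.2%

(δQ/Q)² = (−½·δy/y)² + (-2·δc/c)² + (-1·δa/a)²
  y term: (-0.5×0.0680)² = 0.00116
  c term: (-2×0.0240)² = 0.00230
  a term: (-1×0.0570)² = 0.00325
Total = 0.00671. Share from y = 0.00116/0.00671 = 0.172.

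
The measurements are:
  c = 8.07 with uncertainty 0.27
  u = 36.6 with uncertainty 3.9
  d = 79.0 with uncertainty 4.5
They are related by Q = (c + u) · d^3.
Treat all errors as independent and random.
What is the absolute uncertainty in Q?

Let w = c + u = 44.7. δw = √(δc² + δu²) = √(0.0729 + 15.2) = 3.91, so δw/w = 0.0875.
Q is then a monomial in w, d:
δQ/Q = √((δw/w)² + (3·δd/d)²) = √(0.00766 + 0.0292) = 0.192
Q = 2.2e+07, so δQ = 0.192 × 2.2e+07 = 4.23e+06.

4.23e+06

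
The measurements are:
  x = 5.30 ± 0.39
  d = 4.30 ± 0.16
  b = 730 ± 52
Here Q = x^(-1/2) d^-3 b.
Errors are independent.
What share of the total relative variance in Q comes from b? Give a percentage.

26.9%

(δQ/Q)² = (−½·δx/x)² + (-3·δd/d)² + (1·δb/b)²
  x term: (-0.5×0.0736)² = 0.00135
  d term: (-3×0.0372)² = 0.0125
  b term: (1×0.0712)² = 0.00507
Total = 0.0189. Share from b = 0.00507/0.0189 = 0.269.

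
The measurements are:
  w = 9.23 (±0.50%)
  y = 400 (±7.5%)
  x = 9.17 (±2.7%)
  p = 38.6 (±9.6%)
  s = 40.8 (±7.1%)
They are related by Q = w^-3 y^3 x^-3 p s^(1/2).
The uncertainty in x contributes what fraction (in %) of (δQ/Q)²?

(δQ/Q)² = (-3·δw/w)² + (3·δy/y)² + (-3·δx/x)² + (1·δp/p)² + (½·δs/s)²
  w term: (-3×0.00500)² = 0.000225
  y term: (3×0.0750)² = 0.0506
  x term: (-3×0.0270)² = 0.00656
  p term: (1×0.0960)² = 0.00922
  s term: (0.5×0.0710)² = 0.00126
Total = 0.0679. Share from x = 0.00656/0.0679 = 0.0966.

9.66%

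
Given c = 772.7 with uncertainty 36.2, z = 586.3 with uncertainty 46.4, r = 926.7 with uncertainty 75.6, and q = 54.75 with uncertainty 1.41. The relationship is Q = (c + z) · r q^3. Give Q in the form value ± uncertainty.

(2.067 ± 0.249) × 10^11

Let u = c + z = 1359. δu = √(δc² + δz²) = √(1310 + 2150) = 58.9, so δu/u = 0.0433.
Q is then a monomial in u, r, q:
δQ/Q = √((δu/u)² + (1·δr/r)² + (3·δq/q)²) = √(0.00188 + 0.00666 + 0.00597) = 0.120
Q = 2.067e+11, so δQ = 0.120 × 2.067e+11 = 2.49e+10.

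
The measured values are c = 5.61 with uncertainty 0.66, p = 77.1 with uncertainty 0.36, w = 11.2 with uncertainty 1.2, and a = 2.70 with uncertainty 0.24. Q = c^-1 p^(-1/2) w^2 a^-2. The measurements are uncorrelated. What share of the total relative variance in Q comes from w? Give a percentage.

(δQ/Q)² = (-1·δc/c)² + (−½·δp/p)² + (2·δw/w)² + (-2·δa/a)²
  c term: (-1×0.118)² = 0.0138
  p term: (-0.5×0.00467)² = 5.45e-06
  w term: (2×0.107)² = 0.0459
  a term: (-2×0.0889)² = 0.0316
Total = 0.0914. Share from w = 0.0459/0.0914 = 0.503.

50.3%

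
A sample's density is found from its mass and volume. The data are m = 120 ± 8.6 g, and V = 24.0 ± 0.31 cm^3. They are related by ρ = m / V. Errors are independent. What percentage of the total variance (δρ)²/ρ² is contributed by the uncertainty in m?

(δρ/ρ)² = (1·δm/m)² + (-1·δV/V)²
  m term: (1×0.0717)² = 0.00514
  V term: (-1×0.0129)² = 0.000167
Total = 0.00530. Share from m = 0.00514/0.00530 = 0.969.

96.9%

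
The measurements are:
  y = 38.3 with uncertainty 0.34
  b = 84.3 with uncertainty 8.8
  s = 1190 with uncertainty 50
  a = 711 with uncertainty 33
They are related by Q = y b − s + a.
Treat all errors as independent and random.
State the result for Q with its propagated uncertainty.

2750 ± 344

Let p = y·b = 3230. δp/p = √((1·δy/y)² + (1·δb/b)²) = √(7.88e-05 + 0.0109) = 0.105, so δp = 338.
Q = p − s + a: δQ = √(δp² + δs² + δa²) = √(1.14e+05 + 2500 + 1090) = 344
Q = 2750.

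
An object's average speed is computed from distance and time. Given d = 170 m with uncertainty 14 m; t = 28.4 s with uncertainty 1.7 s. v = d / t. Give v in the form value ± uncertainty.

Products/powers → add relative errors in quadrature, weighted by exponent:
  (1·δd/d)² = (1×0.0824)² = 0.00678;  (-1·δt/t)² = (-1×0.0599)² = 0.00358
δv/v = √(0.0104) = 0.102
v = 5.99 m/s, so δv = 0.102 × 5.99 = 0.609 m/s.

5.99 ± 0.609 m/s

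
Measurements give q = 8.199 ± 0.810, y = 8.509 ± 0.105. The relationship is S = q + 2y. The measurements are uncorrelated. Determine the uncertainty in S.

Each term contributes (cᵢ δxᵢ)² to (δS)²:
  (δq)² = 0.656;  (2·δy)² = 0.0441
δS = √(0.700) = 0.837

0.837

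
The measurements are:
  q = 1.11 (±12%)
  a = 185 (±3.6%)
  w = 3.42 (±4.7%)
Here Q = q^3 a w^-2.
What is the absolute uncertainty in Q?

8.09

Each factor contributes (exponent × relative error)² to (δQ/Q)²:
  (3·δq/q)² = (3×0.120)² = 0.130;  (1·δa/a)² = (1×0.0360)² = 0.00130;  (-2·δw/w)² = (-2×0.0470)² = 0.00884
δQ/Q = √(0.140) = 0.374
Q = 21.6, so δQ = 0.374 × 21.6 = 8.09.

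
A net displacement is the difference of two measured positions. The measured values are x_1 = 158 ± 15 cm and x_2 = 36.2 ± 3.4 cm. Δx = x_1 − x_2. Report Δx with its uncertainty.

122 ± 15.4 cm

Each term contributes (cᵢ δxᵢ)² to (δΔx)²:
  (δx_1)² = 225;  (δx_2)² = 11.6
δΔx = √(237) = 15.4 cm
Δx = 122 cm.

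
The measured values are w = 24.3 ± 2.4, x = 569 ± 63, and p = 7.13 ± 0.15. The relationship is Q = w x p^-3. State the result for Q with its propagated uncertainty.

Relative error in a monomial: (δQ/Q)² = Σ (nᵢ · δxᵢ/xᵢ)².
  (1·δw/w)² = (1×0.0988)² = 0.00975;  (1·δx/x)² = (1×0.111)² = 0.0123;  (-3·δp/p)² = (-3×0.0210)² = 0.00398
δQ/Q = √(0.0260) = 0.161
Q = 38.1, so δQ = 0.161 × 38.1 = 6.15.

38.1 ± 6.15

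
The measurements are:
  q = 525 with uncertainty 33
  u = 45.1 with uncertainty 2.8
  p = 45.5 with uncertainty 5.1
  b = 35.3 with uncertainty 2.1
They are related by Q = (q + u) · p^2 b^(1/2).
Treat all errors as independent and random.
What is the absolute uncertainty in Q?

1.64e+06

Let w = q + u = 570. δw = √(δq² + δu²) = √(1090 + 7.84) = 33.1, so δw/w = 0.0581.
Q is then a monomial in w, p, b:
δQ/Q = √((δw/w)² + (2·δp/p)² + (½·δb/b)²) = √(0.00337 + 0.0503 + 0.000885) = 0.233
Q = 7.01e+06, so δQ = 0.233 × 7.01e+06 = 1.64e+06.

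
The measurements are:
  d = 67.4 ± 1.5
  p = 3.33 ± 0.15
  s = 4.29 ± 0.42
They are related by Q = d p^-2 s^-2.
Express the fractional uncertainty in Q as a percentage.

Products/powers → add relative errors in quadrature, weighted by exponent:
  (1·δd/d)² = (1×0.0223)² = 0.000495;  (-2·δp/p)² = (-2×0.0450)² = 0.00812;  (-2·δs/s)² = (-2×0.0979)² = 0.0383
δQ/Q = √(0.0470) = 0.217

21.7%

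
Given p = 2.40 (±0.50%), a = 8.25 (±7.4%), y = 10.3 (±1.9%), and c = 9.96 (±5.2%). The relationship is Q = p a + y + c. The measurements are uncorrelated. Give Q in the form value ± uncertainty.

Let w = p·a = 19.8. δw/w = √((1·δp/p)² + (1·δa/a)²) = √(2.5e-05 + 0.00548) = 0.0742, so δw = 1.47.
Q = w + y + c: δQ = √(δw² + δy² + δc²) = √(2.16 + 0.0383 + 0.268) = 1.57
Q = 40.1.

40.1 ± 1.57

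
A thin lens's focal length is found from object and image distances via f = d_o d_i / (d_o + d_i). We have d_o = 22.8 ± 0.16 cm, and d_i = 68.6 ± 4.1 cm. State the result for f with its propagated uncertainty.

17.1 ± 0.271 cm

∂f/∂d_o = (d_i/(d_o+d_i))² = 0.563;  ∂f/∂d_i = (d_o/(d_o+d_i))² = 0.0622
δf = √((∂f/∂d_o · δd_o)² + (∂f/∂d_i · δd_i)²) = √(0.00812 + 0.0651) = 0.271 cm
f = 17.1 cm.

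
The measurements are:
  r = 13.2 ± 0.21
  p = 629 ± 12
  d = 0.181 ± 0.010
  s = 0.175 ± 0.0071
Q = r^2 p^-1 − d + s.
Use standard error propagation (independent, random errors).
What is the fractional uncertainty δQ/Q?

Let w = r^2·p^-1 = 0.277. δw/w = √((2·δr/r)² + (-1·δp/p)²) = √(0.00101 + 0.000364) = 0.0371, so δw = 0.0103.
Q = w − d + s: δQ = √(δw² + δd² + δs²) = √(0.000106 + 0.000100 + 5.04e-05) = 0.0160
Q = 0.271, so δQ/Q = 0.0160/0.271 = 0.0590.

0.0590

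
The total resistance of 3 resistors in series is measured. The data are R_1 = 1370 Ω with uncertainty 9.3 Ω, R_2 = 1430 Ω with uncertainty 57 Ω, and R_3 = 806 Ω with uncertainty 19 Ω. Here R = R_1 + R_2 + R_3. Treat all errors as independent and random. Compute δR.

60.8 Ω

Sums and differences: (δR)² = Σ (cᵢ δxᵢ)².
  (δR_1)² = 86.5;  (δR_2)² = 3250;  (δR_3)² = 361
δR = √(3700) = 60.8 Ω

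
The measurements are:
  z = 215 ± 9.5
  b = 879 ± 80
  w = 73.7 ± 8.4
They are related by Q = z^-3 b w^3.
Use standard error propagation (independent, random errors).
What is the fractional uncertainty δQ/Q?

0.378

Products/powers → add relative errors in quadrature, weighted by exponent:
  (-3·δz/z)² = (-3×0.0442)² = 0.0176;  (1·δb/b)² = (1×0.0910)² = 0.00828;  (3·δw/w)² = (3×0.114)² = 0.117
δQ/Q = √(0.143) = 0.378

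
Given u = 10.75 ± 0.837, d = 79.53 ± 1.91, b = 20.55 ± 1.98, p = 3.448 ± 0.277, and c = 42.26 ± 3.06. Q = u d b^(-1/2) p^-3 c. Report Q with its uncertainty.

194.4 ± 52.3

Q is a product of powers, so relative uncertainties combine in quadrature:
  (1·δu/u)² = (1×0.0779)² = 0.00606;  (1·δd/d)² = (1×0.0240)² = 0.000577;  (−½·δb/b)² = (-0.5×0.0964)² = 0.00232;  (-3·δp/p)² = (-3×0.0803)² = 0.0581;  (1·δc/c)² = (1×0.0724)² = 0.00524
δQ/Q = √(0.0723) = 0.269
Q = 194.4, so δQ = 0.269 × 194.4 = 52.3.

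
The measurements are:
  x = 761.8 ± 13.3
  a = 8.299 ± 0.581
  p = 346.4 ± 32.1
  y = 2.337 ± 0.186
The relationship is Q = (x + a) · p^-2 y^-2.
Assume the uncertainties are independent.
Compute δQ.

0.000288

Let u = x + a = 770.1. δu = √(δx² + δa²) = √(177 + 0.338) = 13.3, so δu/u = 0.0173.
Q is then a monomial in u, p, y:
δQ/Q = √((δu/u)² + (-2·δp/p)² + (-2·δy/y)²) = √(0.000299 + 0.0343 + 0.0253) = 0.245
Q = 0.001175, so δQ = 0.245 × 0.001175 = 0.000288.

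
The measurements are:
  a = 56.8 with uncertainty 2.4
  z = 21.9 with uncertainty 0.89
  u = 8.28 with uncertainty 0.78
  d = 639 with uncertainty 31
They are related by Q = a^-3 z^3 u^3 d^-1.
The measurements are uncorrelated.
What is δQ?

0.0171

Relative error in a monomial: (δQ/Q)² = Σ (nᵢ · δxᵢ/xᵢ)².
  (-3·δa/a)² = (-3×0.0423)² = 0.0161;  (3·δz/z)² = (3×0.0406)² = 0.0149;  (3·δu/u)² = (3×0.0942)² = 0.0799;  (-1·δd/d)² = (-1×0.0485)² = 0.00235
δQ/Q = √(0.113) = 0.336
Q = 0.0509, so δQ = 0.336 × 0.0509 = 0.0171.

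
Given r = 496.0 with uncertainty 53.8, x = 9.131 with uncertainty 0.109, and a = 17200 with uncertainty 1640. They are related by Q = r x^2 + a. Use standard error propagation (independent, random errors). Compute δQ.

Let p = r·x^2 = 41350. δp/p = √((1·δr/r)² + (2·δx/x)²) = √(0.0118 + 0.000570) = 0.111, so δp = 4590.
Q = p + a: δQ = √(δp² + δa²) = √(2.11e+07 + 2.69e+06) = 4880

4880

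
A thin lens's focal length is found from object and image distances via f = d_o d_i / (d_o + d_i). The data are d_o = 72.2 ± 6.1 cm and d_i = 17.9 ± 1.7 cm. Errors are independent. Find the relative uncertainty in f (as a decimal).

∂f/∂d_o = (d_i/(d_o+d_i))² = 0.0395;  ∂f/∂d_i = (d_o/(d_o+d_i))² = 0.642
δf = √((∂f/∂d_o · δd_o)² + (∂f/∂d_i · δd_i)²) = √(0.0580 + 1.19) = 1.12 cm
f = 14.3 cm, so δf/f = 1.12/14.3 = 0.0779.

0.0779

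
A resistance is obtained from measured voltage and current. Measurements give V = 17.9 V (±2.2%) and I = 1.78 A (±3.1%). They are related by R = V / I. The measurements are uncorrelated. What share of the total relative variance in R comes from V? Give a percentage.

(δR/R)² = (1·δV/V)² + (-1·δI/I)²
  V term: (1×0.0220)² = 0.000484
  I term: (-1×0.0310)² = 0.000961
Total = 0.00145. Share from V = 0.000484/0.00145 = 0.335.

33.5%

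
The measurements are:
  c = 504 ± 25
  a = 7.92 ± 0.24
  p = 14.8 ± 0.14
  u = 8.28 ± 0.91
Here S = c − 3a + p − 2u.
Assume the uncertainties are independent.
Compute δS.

25.1

Sums and differences: (δS)² = Σ (cᵢ δxᵢ)².
  (δc)² = 625;  (3·δa)² = 0.518;  (δp)² = 0.0196;  (2·δu)² = 3.31
δS = √(629) = 25.1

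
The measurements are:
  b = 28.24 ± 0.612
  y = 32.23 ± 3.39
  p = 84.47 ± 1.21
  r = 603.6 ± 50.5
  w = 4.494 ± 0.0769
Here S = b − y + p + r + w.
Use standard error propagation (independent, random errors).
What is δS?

50.6

Each term contributes (cᵢ δxᵢ)² to (δS)²:
  (δb)² = 0.375;  (δy)² = 11.5;  (δp)² = 1.46;  (δr)² = 2550;  (δw)² = 0.00591
δS = √(2560) = 50.6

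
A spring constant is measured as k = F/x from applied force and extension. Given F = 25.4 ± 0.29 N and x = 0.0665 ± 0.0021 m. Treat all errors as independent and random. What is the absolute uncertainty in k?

12.8 N/m

Relative error in a monomial: (δk/k)² = Σ (nᵢ · δxᵢ/xᵢ)².
  (1·δF/F)² = (1×0.0114)² = 0.000130;  (-1·δx/x)² = (-1×0.0316)² = 0.000997
δk/k = √(0.00113) = 0.0336
k = 382 N/m, so δk = 0.0336 × 382 = 12.8 N/m.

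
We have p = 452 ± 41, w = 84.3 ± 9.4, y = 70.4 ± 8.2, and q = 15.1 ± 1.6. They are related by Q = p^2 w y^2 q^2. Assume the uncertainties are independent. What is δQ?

7.4e+12

Each factor contributes (exponent × relative error)² to (δQ/Q)²:
  (2·δp/p)² = (2×0.0907)² = 0.0329;  (1·δw/w)² = (1×0.112)² = 0.0124;  (2·δy/y)² = (2×0.116)² = 0.0543;  (2·δq/q)² = (2×0.106)² = 0.0449
δQ/Q = √(0.145) = 0.380
Q = 1.95e+13, so δQ = 0.380 × 1.95e+13 = 7.4e+12.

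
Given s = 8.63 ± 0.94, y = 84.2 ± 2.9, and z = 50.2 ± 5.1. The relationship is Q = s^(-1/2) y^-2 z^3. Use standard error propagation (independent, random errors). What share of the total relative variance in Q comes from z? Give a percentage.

92.3%

(δQ/Q)² = (−½·δs/s)² + (-2·δy/y)² + (3·δz/z)²
  s term: (-0.5×0.109)² = 0.00297
  y term: (-2×0.0344)² = 0.00474
  z term: (3×0.102)² = 0.0929
Total = 0.101. Share from z = 0.0929/0.101 = 0.923.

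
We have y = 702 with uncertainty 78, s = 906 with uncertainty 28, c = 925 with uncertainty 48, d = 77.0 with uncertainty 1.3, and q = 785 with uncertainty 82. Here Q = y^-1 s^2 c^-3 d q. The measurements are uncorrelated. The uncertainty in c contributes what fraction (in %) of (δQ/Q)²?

(δQ/Q)² = (-1·δy/y)² + (2·δs/s)² + (-3·δc/c)² + (1·δd/d)² + (1·δq/q)²
  y term: (-1×0.111)² = 0.0123
  s term: (2×0.0309)² = 0.00382
  c term: (-3×0.0519)² = 0.0242
  d term: (1×0.0169)² = 0.000285
  q term: (1×0.104)² = 0.0109
Total = 0.0516. Share from c = 0.0242/0.0516 = 0.470.

47.0%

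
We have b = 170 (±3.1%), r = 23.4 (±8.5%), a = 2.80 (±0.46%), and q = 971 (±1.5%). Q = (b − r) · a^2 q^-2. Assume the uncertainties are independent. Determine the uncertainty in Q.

Let u = b − r = 147. δu = √(δb² + δr²) = √(27.8 + 3.96) = 5.63, so δu/u = 0.0384.
Q is then a monomial in u, a, q:
δQ/Q = √((δu/u)² + (2·δa/a)² + (-2·δq/q)²) = √(0.00148 + 8.46e-05 + 0.000900) = 0.0496
Q = 0.00122, so δQ = 0.0496 × 0.00122 = 6.05e-05.

6.05e-05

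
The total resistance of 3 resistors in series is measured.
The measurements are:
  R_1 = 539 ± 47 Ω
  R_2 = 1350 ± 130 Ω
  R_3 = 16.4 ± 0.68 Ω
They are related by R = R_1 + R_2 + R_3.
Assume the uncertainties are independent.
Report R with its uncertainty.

For a sum/difference, combine absolute errors in quadrature:
  (δR_1)² = 2210;  (δR_2)² = 16900;  (δR_3)² = 0.462
δR = √(19100) = 138 Ω
R = 1910 Ω.

1910 ± 138 Ω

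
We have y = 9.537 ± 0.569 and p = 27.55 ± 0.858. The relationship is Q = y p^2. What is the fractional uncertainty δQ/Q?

0.0863

Relative error in a monomial: (δQ/Q)² = Σ (nᵢ · δxᵢ/xᵢ)².
  (1·δy/y)² = (1×0.0597)² = 0.00356;  (2·δp/p)² = (2×0.0311)² = 0.00388
δQ/Q = √(0.00744) = 0.0863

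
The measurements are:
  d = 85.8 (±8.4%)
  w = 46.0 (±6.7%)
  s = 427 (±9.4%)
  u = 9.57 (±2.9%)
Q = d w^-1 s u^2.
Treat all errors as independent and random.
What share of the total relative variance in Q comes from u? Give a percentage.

14.2%

(δQ/Q)² = (1·δd/d)² + (-1·δw/w)² + (1·δs/s)² + (2·δu/u)²
  d term: (1×0.0840)² = 0.00706
  w term: (-1×0.0670)² = 0.00449
  s term: (1×0.0940)² = 0.00884
  u term: (2×0.0290)² = 0.00336
Total = 0.0237. Share from u = 0.00336/0.0237 = 0.142.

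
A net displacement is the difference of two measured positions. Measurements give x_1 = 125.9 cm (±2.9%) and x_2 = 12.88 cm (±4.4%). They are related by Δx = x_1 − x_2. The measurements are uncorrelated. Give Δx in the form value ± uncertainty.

113.0 ± 3.69 cm

Absolute uncertainties add in quadrature for a linear combination:
  (δx_1)² = 13.3;  (δx_2)² = 0.321
δΔx = √(13.7) = 3.69 cm
Δx = 113.0 cm.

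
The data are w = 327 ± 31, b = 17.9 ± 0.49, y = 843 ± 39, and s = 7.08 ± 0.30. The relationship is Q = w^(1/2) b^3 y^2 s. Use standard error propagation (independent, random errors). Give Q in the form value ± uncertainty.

For a monomial Q ∝ w^(1/2), b^3, y^2, s, fractional errors add in quadrature:
  (½·δw/w)² = (0.5×0.0948)² = 0.00225;  (3·δb/b)² = (3×0.0274)² = 0.00674;  (2·δy/y)² = (2×0.0463)² = 0.00856;  (1·δs/s)² = (1×0.0424)² = 0.00180
δQ/Q = √(0.0193) = 0.139
Q = 5.22e+11, so δQ = 0.139 × 5.22e+11 = 7.26e+10.

(5.22 ± 0.726) × 10^11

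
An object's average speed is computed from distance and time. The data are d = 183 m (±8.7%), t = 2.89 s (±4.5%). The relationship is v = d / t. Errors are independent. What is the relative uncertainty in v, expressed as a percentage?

9.79%

Products/powers → add relative errors in quadrature, weighted by exponent:
  (1·δd/d)² = (1×0.0870)² = 0.00757;  (-1·δt/t)² = (-1×0.0450)² = 0.00202
δv/v = √(0.00959) = 0.0979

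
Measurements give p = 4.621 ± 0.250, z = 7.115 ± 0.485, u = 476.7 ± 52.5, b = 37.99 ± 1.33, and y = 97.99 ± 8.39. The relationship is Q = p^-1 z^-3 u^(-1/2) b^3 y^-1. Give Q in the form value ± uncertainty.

0.01540 ± 0.00396

For a monomial Q ∝ p^-1, z^-3, u^(-1/2), b^3, y^-1, fractional errors add in quadrature:
  (-1·δp/p)² = (-1×0.0541)² = 0.00293;  (-3·δz/z)² = (-3×0.0682)² = 0.0418;  (−½·δu/u)² = (-0.5×0.110)² = 0.00303;  (3·δb/b)² = (3×0.0350)² = 0.0110;  (-1·δy/y)² = (-1×0.0856)² = 0.00733
δQ/Q = √(0.0661) = 0.257
Q = 0.01540, so δQ = 0.257 × 0.01540 = 0.00396.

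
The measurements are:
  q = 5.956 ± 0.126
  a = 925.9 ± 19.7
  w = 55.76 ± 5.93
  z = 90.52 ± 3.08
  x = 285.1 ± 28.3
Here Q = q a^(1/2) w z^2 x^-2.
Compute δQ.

241

Relative error in a monomial: (δQ/Q)² = Σ (nᵢ · δxᵢ/xᵢ)².
  (1·δq/q)² = (1×0.0212)² = 0.000448;  (½·δa/a)² = (0.5×0.0213)² = 0.000113;  (1·δw/w)² = (1×0.106)² = 0.0113;  (2·δz/z)² = (2×0.0340)² = 0.00463;  (-2·δx/x)² = (-2×0.0993)² = 0.0394
δQ/Q = √(0.0559) = 0.236
Q = 1019, so δQ = 0.236 × 1019 = 241.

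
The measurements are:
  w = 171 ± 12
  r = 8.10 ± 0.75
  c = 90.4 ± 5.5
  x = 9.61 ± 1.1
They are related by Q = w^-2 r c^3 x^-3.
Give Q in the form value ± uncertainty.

0.231 ± 0.0977

For a monomial Q ∝ w^-2, r, c^3, x^-3, fractional errors add in quadrature:
  (-2·δw/w)² = (-2×0.0702)² = 0.0197;  (1·δr/r)² = (1×0.0926)² = 0.00857;  (3·δc/c)² = (3×0.0608)² = 0.0333;  (-3·δx/x)² = (-3×0.114)² = 0.118
δQ/Q = √(0.180) = 0.424
Q = 0.231, so δQ = 0.424 × 0.231 = 0.0977.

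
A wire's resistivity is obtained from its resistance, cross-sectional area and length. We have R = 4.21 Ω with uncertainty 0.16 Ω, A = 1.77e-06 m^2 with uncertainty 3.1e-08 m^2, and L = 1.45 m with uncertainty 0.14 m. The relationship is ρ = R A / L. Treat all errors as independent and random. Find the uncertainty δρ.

Relative error in a monomial: (δρ/ρ)² = Σ (nᵢ · δxᵢ/xᵢ)².
  (1·δR/R)² = (1×0.0380)² = 0.00144;  (1·δA/A)² = (1×0.0175)² = 0.000307;  (-1·δL/L)² = (-1×0.0966)² = 0.00932
δρ/ρ = √(0.0111) = 0.105
ρ = 5.14e-06 Ω·m, so δρ = 0.105 × 5.14e-06 = 5.41e-07 Ω·m.

5.41e-07 Ω·m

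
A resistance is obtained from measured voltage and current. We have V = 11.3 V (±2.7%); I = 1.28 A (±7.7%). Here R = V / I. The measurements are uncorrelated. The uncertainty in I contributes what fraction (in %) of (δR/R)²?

(δR/R)² = (1·δV/V)² + (-1·δI/I)²
  V term: (1×0.0270)² = 0.000729
  I term: (-1×0.0770)² = 0.00593
Total = 0.00666. Share from I = 0.00593/0.00666 = 0.891.

89.1%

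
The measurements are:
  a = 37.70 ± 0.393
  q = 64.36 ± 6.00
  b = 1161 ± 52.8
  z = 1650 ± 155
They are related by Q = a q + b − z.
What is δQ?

280

Let p = a·q = 2426. δp/p = √((1·δa/a)² + (1·δq/q)²) = √(0.000109 + 0.00869) = 0.0938, so δp = 228.
Q = p + b − z: δQ = √(δp² + δb² + δz²) = √(51800 + 2790 + 24000) = 280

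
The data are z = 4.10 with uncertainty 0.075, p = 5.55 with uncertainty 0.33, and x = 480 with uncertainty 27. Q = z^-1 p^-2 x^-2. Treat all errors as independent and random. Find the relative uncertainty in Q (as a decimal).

0.165

Products/powers → add relative errors in quadrature, weighted by exponent:
  (-1·δz/z)² = (-1×0.0183)² = 0.000335;  (-2·δp/p)² = (-2×0.0595)² = 0.0141;  (-2·δx/x)² = (-2×0.0563)² = 0.0127
δQ/Q = √(0.0271) = 0.165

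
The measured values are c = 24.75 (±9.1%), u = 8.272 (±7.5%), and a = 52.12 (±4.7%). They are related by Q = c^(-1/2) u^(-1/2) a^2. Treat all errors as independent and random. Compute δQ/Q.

0.111

Since Q is a product/quotient, work with relative uncertainties:
  (−½·δc/c)² = (-0.5×0.0910)² = 0.00207;  (−½·δu/u)² = (-0.5×0.0750)² = 0.00141;  (2·δa/a)² = (2×0.0470)² = 0.00884
δQ/Q = √(0.0123) = 0.111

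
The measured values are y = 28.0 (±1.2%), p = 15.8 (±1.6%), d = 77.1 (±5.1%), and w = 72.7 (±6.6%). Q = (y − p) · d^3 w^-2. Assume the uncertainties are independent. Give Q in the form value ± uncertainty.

1060 ± 217

Let u = y − p = 12.2. δu = √(δy² + δp²) = √(0.113 + 0.0639) = 0.420, so δu/u = 0.0345.
Q is then a monomial in u, d, w:
δQ/Q = √((δu/u)² + (3·δd/d)² + (-2·δw/w)²) = √(0.00119 + 0.0234 + 0.0174) = 0.205
Q = 1060, so δQ = 0.205 × 1060 = 217.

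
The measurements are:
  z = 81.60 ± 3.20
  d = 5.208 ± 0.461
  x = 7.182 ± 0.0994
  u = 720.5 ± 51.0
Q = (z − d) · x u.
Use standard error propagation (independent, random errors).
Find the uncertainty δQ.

33100

Let w = z − d = 76.39. δw = √(δz² + δd²) = √(10.2 + 0.213) = 3.23, so δw/w = 0.0423.
Q is then a monomial in w, x, u:
δQ/Q = √((δw/w)² + (1·δx/x)² + (1·δu/u)²) = √(0.00179 + 0.000192 + 0.00501) = 0.0836
Q = 395300, so δQ = 0.0836 × 395300 = 33100.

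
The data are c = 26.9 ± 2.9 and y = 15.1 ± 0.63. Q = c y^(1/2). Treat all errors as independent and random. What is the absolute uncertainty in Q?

11.5

For a monomial Q ∝ c, y^(1/2), fractional errors add in quadrature:
  (1·δc/c)² = (1×0.108)² = 0.0116;  (½·δy/y)² = (0.5×0.0417)² = 0.000435
δQ/Q = √(0.0121) = 0.110
Q = 105, so δQ = 0.110 × 105 = 11.5.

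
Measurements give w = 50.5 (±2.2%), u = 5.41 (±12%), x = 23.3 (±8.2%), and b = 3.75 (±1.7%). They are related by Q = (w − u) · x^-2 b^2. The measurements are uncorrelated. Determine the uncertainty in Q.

Let h = w − u = 45.1. δh = √(δw² + δu²) = √(1.23 + 0.421) = 1.29, so δh/h = 0.0285.
Q is then a monomial in h, x, b:
δQ/Q = √((δh/h)² + (-2·δx/x)² + (2·δb/b)²) = √(0.000814 + 0.0269 + 0.00116) = 0.170
Q = 1.17, so δQ = 0.170 × 1.17 = 0.198.

0.198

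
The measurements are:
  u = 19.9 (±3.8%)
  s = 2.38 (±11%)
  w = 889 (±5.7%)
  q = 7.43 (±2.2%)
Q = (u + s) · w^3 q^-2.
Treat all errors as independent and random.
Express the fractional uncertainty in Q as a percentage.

18.0%

Let h = u + s = 22.3. δh = √(δu² + δs²) = √(0.572 + 0.0685) = 0.800, so δh/h = 0.0359.
Q is then a monomial in h, w, q:
δQ/Q = √((δh/h)² + (3·δw/w)² + (-2·δq/q)²) = √(0.00129 + 0.0292 + 0.00194) = 0.180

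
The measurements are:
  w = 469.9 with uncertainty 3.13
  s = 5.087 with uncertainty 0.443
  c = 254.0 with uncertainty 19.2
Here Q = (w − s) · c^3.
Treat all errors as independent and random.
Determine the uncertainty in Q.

Let u = w − s = 464.8. δu = √(δw² + δs²) = √(9.80 + 0.196) = 3.16, so δu/u = 0.00680.
Q is then a monomial in u, c:
δQ/Q = √((δu/u)² + (3·δc/c)²) = √(4.63e-05 + 0.0514) = 0.227
Q = 7.617e+09, so δQ = 0.227 × 7.617e+09 = 1.73e+09.

1.73e+09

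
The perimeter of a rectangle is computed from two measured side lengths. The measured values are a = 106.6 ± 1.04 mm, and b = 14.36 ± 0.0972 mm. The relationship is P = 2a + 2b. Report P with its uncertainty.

Absolute uncertainties add in quadrature for a linear combination:
  (2·δa)² = 4.33;  (2·δb)² = 0.0378
δP = √(4.36) = 2.09 mm
P = 241.9 mm.

241.9 ± 2.09 mm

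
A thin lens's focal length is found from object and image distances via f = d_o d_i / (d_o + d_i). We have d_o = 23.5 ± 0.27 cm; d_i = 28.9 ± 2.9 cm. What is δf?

0.589 cm

∂f/∂d_o = (d_i/(d_o+d_i))² = 0.304;  ∂f/∂d_i = (d_o/(d_o+d_i))² = 0.201
δf = √((∂f/∂d_o · δd_o)² + (∂f/∂d_i · δd_i)²) = √(0.00675 + 0.340) = 0.589 cm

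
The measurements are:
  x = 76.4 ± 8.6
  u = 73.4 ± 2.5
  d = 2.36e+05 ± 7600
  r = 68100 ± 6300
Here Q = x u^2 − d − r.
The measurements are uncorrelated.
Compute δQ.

55000

Let p = x·u^2 = 4.12e+05. δp/p = √((1·δx/x)² + (2·δu/u)²) = √(0.0127 + 0.00464) = 0.132, so δp = 54200.
Q = p − d − r: δQ = √(δp² + δd² + δr²) = √(2.93e+09 + 5.78e+07 + 3.97e+07) = 55000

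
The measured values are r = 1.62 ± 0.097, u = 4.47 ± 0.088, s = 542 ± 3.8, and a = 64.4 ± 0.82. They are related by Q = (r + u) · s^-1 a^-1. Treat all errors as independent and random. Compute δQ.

Let w = r + u = 6.09. δw = √(δr² + δu²) = √(0.00941 + 0.00774) = 0.131, so δw/w = 0.0215.
Q is then a monomial in w, s, a:
δQ/Q = √((δw/w)² + (-1·δs/s)² + (-1·δa/a)²) = √(0.000462 + 4.92e-05 + 0.000162) = 0.0260
Q = 0.000174, so δQ = 0.0260 × 0.000174 = 4.53e-06.

4.53e-06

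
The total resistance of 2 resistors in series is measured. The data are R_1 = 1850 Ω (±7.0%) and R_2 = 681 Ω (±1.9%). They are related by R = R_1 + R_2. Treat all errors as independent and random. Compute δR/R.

0.0514

R is a linear combination, so absolute uncertainties add in quadrature:
  (δR_1)² = 16800;  (δR_2)² = 167
δR = √(16900) = 130 Ω
R = 2530 Ω, so δR/R = 130/2530 = 0.0514.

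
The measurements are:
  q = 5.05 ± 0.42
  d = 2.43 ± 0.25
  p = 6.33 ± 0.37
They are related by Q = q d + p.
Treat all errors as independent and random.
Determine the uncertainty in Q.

Let w = q·d = 12.3. δw/w = √((1·δq/q)² + (1·δd/d)²) = √(0.00692 + 0.0106) = 0.132, so δw = 1.62.
Q = w + p: δQ = √(δw² + δp²) = √(2.64 + 0.137) = 1.67

1.67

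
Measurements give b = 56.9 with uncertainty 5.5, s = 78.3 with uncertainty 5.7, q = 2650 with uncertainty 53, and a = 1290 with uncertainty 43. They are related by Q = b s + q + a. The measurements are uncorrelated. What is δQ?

Let p = b·s = 4460. δp/p = √((1·δb/b)² + (1·δs/s)²) = √(0.00934 + 0.00530) = 0.121, so δp = 539.
Q = p + q + a: δQ = √(δp² + δq² + δa²) = √(2.91e+05 + 2810 + 1850) = 543

543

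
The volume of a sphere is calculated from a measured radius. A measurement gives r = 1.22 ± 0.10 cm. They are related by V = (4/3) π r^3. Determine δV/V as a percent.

V ∝ r^3, so δV/V = |3| · δr/r = 3 × 0.0820 = 0.246.

24.6%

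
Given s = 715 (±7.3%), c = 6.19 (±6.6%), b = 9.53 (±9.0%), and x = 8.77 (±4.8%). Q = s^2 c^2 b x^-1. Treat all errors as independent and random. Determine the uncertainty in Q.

Products/powers → add relative errors in quadrature, weighted by exponent:
  (2·δs/s)² = (2×0.0730)² = 0.0213;  (2·δc/c)² = (2×0.0660)² = 0.0174;  (1·δb/b)² = (1×0.0900)² = 0.00810;  (-1·δx/x)² = (-1×0.0480)² = 0.00230
δQ/Q = √(0.0491) = 0.222
Q = 2.13e+07, so δQ = 0.222 × 2.13e+07 = 4.72e+06.

4.72e+06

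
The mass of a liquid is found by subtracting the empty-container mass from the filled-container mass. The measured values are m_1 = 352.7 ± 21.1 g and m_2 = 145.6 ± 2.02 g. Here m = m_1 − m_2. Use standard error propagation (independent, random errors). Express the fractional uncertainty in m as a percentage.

Each term contributes (cᵢ δxᵢ)² to (δm)²:
  (δm_1)² = 445;  (δm_2)² = 4.08
δm = √(449) = 21.2 g
m = 207.1 g, so δm/m = 21.2/207.1 = 0.102.

10.2%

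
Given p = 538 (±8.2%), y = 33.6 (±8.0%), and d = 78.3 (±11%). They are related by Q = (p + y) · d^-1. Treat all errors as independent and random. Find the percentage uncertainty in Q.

Let u = p + y = 572. δu = √(δp² + δy²) = √(1950 + 7.23) = 44.2, so δu/u = 0.0773.
Q is then a monomial in u, d:
δQ/Q = √((δu/u)² + (-1·δd/d)²) = √(0.00598 + 0.0121) = 0.134

13.4%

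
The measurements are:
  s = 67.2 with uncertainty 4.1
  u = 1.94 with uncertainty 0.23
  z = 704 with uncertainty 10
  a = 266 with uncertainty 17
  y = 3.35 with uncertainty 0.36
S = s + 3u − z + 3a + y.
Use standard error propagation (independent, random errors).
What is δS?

52.1

Absolute uncertainties add in quadrature for a linear combination:
  (δs)² = 16.8;  (3·δu)² = 0.476;  (δz)² = 100;  (3·δa)² = 2600;  (δy)² = 0.130
δS = √(2720) = 52.1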